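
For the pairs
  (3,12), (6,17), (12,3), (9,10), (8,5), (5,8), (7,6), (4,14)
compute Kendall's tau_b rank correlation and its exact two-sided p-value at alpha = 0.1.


Step 1: Enumerate the 28 unordered pairs (i,j) with i<j and classify each by sign(x_j-x_i) * sign(y_j-y_i).
  (1,2):dx=+3,dy=+5->C; (1,3):dx=+9,dy=-9->D; (1,4):dx=+6,dy=-2->D; (1,5):dx=+5,dy=-7->D
  (1,6):dx=+2,dy=-4->D; (1,7):dx=+4,dy=-6->D; (1,8):dx=+1,dy=+2->C; (2,3):dx=+6,dy=-14->D
  (2,4):dx=+3,dy=-7->D; (2,5):dx=+2,dy=-12->D; (2,6):dx=-1,dy=-9->C; (2,7):dx=+1,dy=-11->D
  (2,8):dx=-2,dy=-3->C; (3,4):dx=-3,dy=+7->D; (3,5):dx=-4,dy=+2->D; (3,6):dx=-7,dy=+5->D
  (3,7):dx=-5,dy=+3->D; (3,8):dx=-8,dy=+11->D; (4,5):dx=-1,dy=-5->C; (4,6):dx=-4,dy=-2->C
  (4,7):dx=-2,dy=-4->C; (4,8):dx=-5,dy=+4->D; (5,6):dx=-3,dy=+3->D; (5,7):dx=-1,dy=+1->D
  (5,8):dx=-4,dy=+9->D; (6,7):dx=+2,dy=-2->D; (6,8):dx=-1,dy=+6->D; (7,8):dx=-3,dy=+8->D
Step 2: C = 7, D = 21, total pairs = 28.
Step 3: tau = (C - D)/(n(n-1)/2) = (7 - 21)/28 = -0.500000.
Step 4: Exact two-sided p-value (enumerate n! = 40320 permutations of y under H0): p = 0.108681.
Step 5: alpha = 0.1. fail to reject H0.

tau_b = -0.5000 (C=7, D=21), p = 0.108681, fail to reject H0.


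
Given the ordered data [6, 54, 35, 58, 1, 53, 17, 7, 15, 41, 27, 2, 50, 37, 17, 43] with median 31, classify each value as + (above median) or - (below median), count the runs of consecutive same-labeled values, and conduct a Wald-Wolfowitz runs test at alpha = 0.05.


Step 1: Compute median = 31; label A = above, B = below.
Labels in order: BAAABABBBABBAABA  (n_A = 8, n_B = 8)
Step 2: Count runs R = 10.
Step 3: Under H0 (random ordering), E[R] = 2*n_A*n_B/(n_A+n_B) + 1 = 2*8*8/16 + 1 = 9.0000.
        Var[R] = 2*n_A*n_B*(2*n_A*n_B - n_A - n_B) / ((n_A+n_B)^2 * (n_A+n_B-1)) = 14336/3840 = 3.7333.
        SD[R] = 1.9322.
Step 4: Continuity-corrected z = (R - 0.5 - E[R]) / SD[R] = (10 - 0.5 - 9.0000) / 1.9322 = 0.2588.
Step 5: Two-sided p-value via normal approximation = 2*(1 - Phi(|z|)) = 0.795809.
Step 6: alpha = 0.05. fail to reject H0.

R = 10, z = 0.2588, p = 0.795809, fail to reject H0.


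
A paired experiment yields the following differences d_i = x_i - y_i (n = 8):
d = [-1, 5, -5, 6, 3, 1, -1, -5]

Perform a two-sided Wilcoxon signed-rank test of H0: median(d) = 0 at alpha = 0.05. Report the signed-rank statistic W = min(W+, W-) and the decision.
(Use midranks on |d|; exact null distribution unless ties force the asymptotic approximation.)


Step 1: Drop any zero differences (none here) and take |d_i|.
|d| = [1, 5, 5, 6, 3, 1, 1, 5]
Step 2: Midrank |d_i| (ties get averaged ranks).
ranks: |1|->2, |5|->6, |5|->6, |6|->8, |3|->4, |1|->2, |1|->2, |5|->6
Step 3: Attach original signs; sum ranks with positive sign and with negative sign.
W+ = 6 + 8 + 4 + 2 = 20
W- = 2 + 6 + 2 + 6 = 16
(Check: W+ + W- = 36 should equal n(n+1)/2 = 36.)
Step 4: Test statistic W = min(W+, W-) = 16.
Step 5: Ties in |d|, so use the tie-corrected normal approximation.
        E[W] = n(n+1)/4 = 8*9/4 = 18.
        Tie groups: |d|=1 (t=3), |d|=5 (t=3); sum(t^3 - t) = 48.
        Var[W] = n(n+1)(2n+1)/24 - sum(t^3-t)/48 = 1224/24 - 48/48 = 50.
        z = (W - E[W]) / sqrt(Var[W]) = (16 - 18) / 7.0711 = -0.2828.
        Two-sided p = 2*Phi(z) = 0.777297.
Step 6: alpha = 0.05. fail to reject H0.

W+ = 20, W- = 16, W = min = 16, p = 0.777297, fail to reject H0.


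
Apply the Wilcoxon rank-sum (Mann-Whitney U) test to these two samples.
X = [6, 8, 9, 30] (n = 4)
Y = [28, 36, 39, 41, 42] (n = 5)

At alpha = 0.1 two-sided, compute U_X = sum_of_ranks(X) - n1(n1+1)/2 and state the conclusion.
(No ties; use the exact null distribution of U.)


Step 1: Combine and sort all 9 observations; assign midranks.
sorted (value, group): (6,X), (8,X), (9,X), (28,Y), (30,X), (36,Y), (39,Y), (41,Y), (42,Y)
ranks: 6->1, 8->2, 9->3, 28->4, 30->5, 36->6, 39->7, 41->8, 42->9
Step 2: Rank sum for X: R1 = 1 + 2 + 3 + 5 = 11.
Step 3: U_X = R1 - n1(n1+1)/2 = 11 - 4*5/2 = 11 - 10 = 1.
       U_Y = n1*n2 - U_X = 20 - 1 = 19.
Step 4: No ties, so the exact null distribution of U (based on enumerating the C(9,4) = 126 equally likely rank assignments) gives the two-sided p-value.
Step 5: p-value = 0.031746; compare to alpha = 0.1. reject H0.

U_X = 1, p = 0.031746, reject H0 at alpha = 0.1.


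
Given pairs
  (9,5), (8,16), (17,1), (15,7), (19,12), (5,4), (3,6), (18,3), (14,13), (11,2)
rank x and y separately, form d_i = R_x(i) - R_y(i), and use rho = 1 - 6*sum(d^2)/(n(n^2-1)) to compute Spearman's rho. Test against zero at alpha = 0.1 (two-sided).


Step 1: Rank x and y separately (midranks; no ties here).
rank(x): 9->4, 8->3, 17->8, 15->7, 19->10, 5->2, 3->1, 18->9, 14->6, 11->5
rank(y): 5->5, 16->10, 1->1, 7->7, 12->8, 4->4, 6->6, 3->3, 13->9, 2->2
Step 2: d_i = R_x(i) - R_y(i); compute d_i^2.
  (4-5)^2=1, (3-10)^2=49, (8-1)^2=49, (7-7)^2=0, (10-8)^2=4, (2-4)^2=4, (1-6)^2=25, (9-3)^2=36, (6-9)^2=9, (5-2)^2=9
sum(d^2) = 186.
Step 3: rho = 1 - 6*186 / (10*(10^2 - 1)) = 1 - 1116/990 = -0.127273.
Step 4: Under H0, t = rho * sqrt((n-2)/(1-rho^2)) = -0.3629 ~ t(8).
Step 5: Two-sided p-value from the t-distribution with 8 df = 0.726057.
Step 6: alpha = 0.1. fail to reject H0.

rho = -0.1273, p = 0.726057, fail to reject H0 at alpha = 0.1.


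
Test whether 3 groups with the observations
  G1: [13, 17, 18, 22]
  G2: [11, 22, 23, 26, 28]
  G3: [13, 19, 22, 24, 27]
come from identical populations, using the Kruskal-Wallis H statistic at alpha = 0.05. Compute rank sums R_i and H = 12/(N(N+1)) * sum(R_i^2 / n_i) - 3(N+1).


Step 1: Combine all N = 14 observations and assign midranks.
sorted (value, group, rank): (11,G2,1), (13,G1,2.5), (13,G3,2.5), (17,G1,4), (18,G1,5), (19,G3,6), (22,G1,8), (22,G2,8), (22,G3,8), (23,G2,10), (24,G3,11), (26,G2,12), (27,G3,13), (28,G2,14)
Step 2: Sum ranks within each group.
R_1 = 19.5 (n_1 = 4)
R_2 = 45 (n_2 = 5)
R_3 = 40.5 (n_3 = 5)
Step 3: H = 12/(N(N+1)) * sum(R_i^2/n_i) - 3(N+1)
     = 12/(14*15) * (19.5^2/4 + 45^2/5 + 40.5^2/5) - 3*15
     = 0.057143 * 828.112 - 45
     = 2.320714.
Step 4: Ties present; correction factor C = 1 - 30/(14^3 - 14) = 0.989011. Corrected H = 2.320714 / 0.989011 = 2.346500.
Step 5: Under H0, H ~ chi^2(2); p-value = 0.309360.
Step 6: alpha = 0.05. fail to reject H0.

H = 2.3465, df = 2, p = 0.309360, fail to reject H0.


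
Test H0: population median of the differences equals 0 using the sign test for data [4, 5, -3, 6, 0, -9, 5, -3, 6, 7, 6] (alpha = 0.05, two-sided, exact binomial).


Step 1: Discard zero differences. Original n = 11; n_eff = number of nonzero differences = 10.
Nonzero differences (with sign): +4, +5, -3, +6, -9, +5, -3, +6, +7, +6
Step 2: Count signs: positive = 7, negative = 3.
Step 3: Under H0: P(positive) = 0.5, so the number of positives S ~ Bin(10, 0.5).
Step 4: Two-sided exact p-value = sum of Bin(10,0.5) probabilities at or below the observed probability = 0.343750.
Step 5: alpha = 0.05. fail to reject H0.

n_eff = 10, pos = 7, neg = 3, p = 0.343750, fail to reject H0.


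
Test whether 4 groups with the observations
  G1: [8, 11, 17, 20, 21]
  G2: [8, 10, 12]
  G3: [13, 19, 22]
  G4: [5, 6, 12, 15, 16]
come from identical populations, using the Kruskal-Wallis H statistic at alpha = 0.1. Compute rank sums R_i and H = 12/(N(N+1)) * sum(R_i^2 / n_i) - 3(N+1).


Step 1: Combine all N = 16 observations and assign midranks.
sorted (value, group, rank): (5,G4,1), (6,G4,2), (8,G1,3.5), (8,G2,3.5), (10,G2,5), (11,G1,6), (12,G2,7.5), (12,G4,7.5), (13,G3,9), (15,G4,10), (16,G4,11), (17,G1,12), (19,G3,13), (20,G1,14), (21,G1,15), (22,G3,16)
Step 2: Sum ranks within each group.
R_1 = 50.5 (n_1 = 5)
R_2 = 16 (n_2 = 3)
R_3 = 38 (n_3 = 3)
R_4 = 31.5 (n_4 = 5)
Step 3: H = 12/(N(N+1)) * sum(R_i^2/n_i) - 3(N+1)
     = 12/(16*17) * (50.5^2/5 + 16^2/3 + 38^2/3 + 31.5^2/5) - 3*17
     = 0.044118 * 1275.17 - 51
     = 5.257353.
Step 4: Ties present; correction factor C = 1 - 12/(16^3 - 16) = 0.997059. Corrected H = 5.257353 / 0.997059 = 5.272861.
Step 5: Under H0, H ~ chi^2(3); p-value = 0.152873.
Step 6: alpha = 0.1. fail to reject H0.

H = 5.2729, df = 3, p = 0.152873, fail to reject H0.


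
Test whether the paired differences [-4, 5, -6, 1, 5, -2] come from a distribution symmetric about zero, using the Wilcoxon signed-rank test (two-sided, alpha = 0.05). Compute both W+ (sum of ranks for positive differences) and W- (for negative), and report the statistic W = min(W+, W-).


Step 1: Drop any zero differences (none here) and take |d_i|.
|d| = [4, 5, 6, 1, 5, 2]
Step 2: Midrank |d_i| (ties get averaged ranks).
ranks: |4|->3, |5|->4.5, |6|->6, |1|->1, |5|->4.5, |2|->2
Step 3: Attach original signs; sum ranks with positive sign and with negative sign.
W+ = 4.5 + 1 + 4.5 = 10
W- = 3 + 6 + 2 = 11
(Check: W+ + W- = 21 should equal n(n+1)/2 = 21.)
Step 4: Test statistic W = min(W+, W-) = 10.
Step 5: Ties in |d|, so use the tie-corrected normal approximation.
        E[W] = n(n+1)/4 = 6*7/4 = 10.5.
        Tie groups: |d|=5 (t=2); sum(t^3 - t) = 6.
        Var[W] = n(n+1)(2n+1)/24 - sum(t^3-t)/48 = 546/24 - 6/48 = 22.625.
        z = (W - E[W]) / sqrt(Var[W]) = (10 - 10.5) / 4.7566 = -0.1051.
        Two-sided p = 2*Phi(z) = 0.916282.
Step 6: alpha = 0.05. fail to reject H0.

W+ = 10, W- = 11, W = min = 10, p = 0.916282, fail to reject H0.


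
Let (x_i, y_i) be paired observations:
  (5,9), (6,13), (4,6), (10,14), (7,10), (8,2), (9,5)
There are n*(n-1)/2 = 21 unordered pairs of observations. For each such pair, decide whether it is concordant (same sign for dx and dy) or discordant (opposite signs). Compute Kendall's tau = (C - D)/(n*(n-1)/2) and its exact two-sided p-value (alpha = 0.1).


Step 1: Enumerate the 21 unordered pairs (i,j) with i<j and classify each by sign(x_j-x_i) * sign(y_j-y_i).
  (1,2):dx=+1,dy=+4->C; (1,3):dx=-1,dy=-3->C; (1,4):dx=+5,dy=+5->C; (1,5):dx=+2,dy=+1->C
  (1,6):dx=+3,dy=-7->D; (1,7):dx=+4,dy=-4->D; (2,3):dx=-2,dy=-7->C; (2,4):dx=+4,dy=+1->C
  (2,5):dx=+1,dy=-3->D; (2,6):dx=+2,dy=-11->D; (2,7):dx=+3,dy=-8->D; (3,4):dx=+6,dy=+8->C
  (3,5):dx=+3,dy=+4->C; (3,6):dx=+4,dy=-4->D; (3,7):dx=+5,dy=-1->D; (4,5):dx=-3,dy=-4->C
  (4,6):dx=-2,dy=-12->C; (4,7):dx=-1,dy=-9->C; (5,6):dx=+1,dy=-8->D; (5,7):dx=+2,dy=-5->D
  (6,7):dx=+1,dy=+3->C
Step 2: C = 12, D = 9, total pairs = 21.
Step 3: tau = (C - D)/(n(n-1)/2) = (12 - 9)/21 = 0.142857.
Step 4: Exact two-sided p-value (enumerate n! = 5040 permutations of y under H0): p = 0.772619.
Step 5: alpha = 0.1. fail to reject H0.

tau_b = 0.1429 (C=12, D=9), p = 0.772619, fail to reject H0.


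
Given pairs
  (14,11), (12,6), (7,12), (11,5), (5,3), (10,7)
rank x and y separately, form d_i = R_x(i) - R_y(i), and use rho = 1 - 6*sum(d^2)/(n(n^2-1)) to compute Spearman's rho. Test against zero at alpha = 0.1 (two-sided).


Step 1: Rank x and y separately (midranks; no ties here).
rank(x): 14->6, 12->5, 7->2, 11->4, 5->1, 10->3
rank(y): 11->5, 6->3, 12->6, 5->2, 3->1, 7->4
Step 2: d_i = R_x(i) - R_y(i); compute d_i^2.
  (6-5)^2=1, (5-3)^2=4, (2-6)^2=16, (4-2)^2=4, (1-1)^2=0, (3-4)^2=1
sum(d^2) = 26.
Step 3: rho = 1 - 6*26 / (6*(6^2 - 1)) = 1 - 156/210 = 0.257143.
Step 4: Under H0, t = rho * sqrt((n-2)/(1-rho^2)) = 0.5322 ~ t(4).
Step 5: Two-sided p-value from the t-distribution with 4 df = 0.622787.
Step 6: alpha = 0.1. fail to reject H0.

rho = 0.2571, p = 0.622787, fail to reject H0 at alpha = 0.1.


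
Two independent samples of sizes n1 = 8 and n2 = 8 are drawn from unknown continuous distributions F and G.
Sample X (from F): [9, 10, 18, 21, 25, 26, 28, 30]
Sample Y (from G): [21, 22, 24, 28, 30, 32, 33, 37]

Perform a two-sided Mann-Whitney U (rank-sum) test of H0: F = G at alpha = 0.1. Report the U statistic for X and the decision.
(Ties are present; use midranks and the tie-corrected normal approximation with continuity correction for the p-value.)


Step 1: Combine and sort all 16 observations; assign midranks.
sorted (value, group): (9,X), (10,X), (18,X), (21,X), (21,Y), (22,Y), (24,Y), (25,X), (26,X), (28,X), (28,Y), (30,X), (30,Y), (32,Y), (33,Y), (37,Y)
ranks: 9->1, 10->2, 18->3, 21->4.5, 21->4.5, 22->6, 24->7, 25->8, 26->9, 28->10.5, 28->10.5, 30->12.5, 30->12.5, 32->14, 33->15, 37->16
Step 2: Rank sum for X: R1 = 1 + 2 + 3 + 4.5 + 8 + 9 + 10.5 + 12.5 = 50.5.
Step 3: U_X = R1 - n1(n1+1)/2 = 50.5 - 8*9/2 = 50.5 - 36 = 14.5.
       U_Y = n1*n2 - U_X = 64 - 14.5 = 49.5.
Step 4: Ties are present, so use the tie-corrected normal approximation (with continuity correction) for the p-value.
Step 5: p-value = 0.073565; compare to alpha = 0.1. reject H0.

U_X = 14.5, p = 0.073565, reject H0 at alpha = 0.1.


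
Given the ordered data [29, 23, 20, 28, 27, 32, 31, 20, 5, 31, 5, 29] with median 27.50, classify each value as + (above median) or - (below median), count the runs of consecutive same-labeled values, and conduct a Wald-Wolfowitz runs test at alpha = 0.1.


Step 1: Compute median = 27.50; label A = above, B = below.
Labels in order: ABBABAABBABA  (n_A = 6, n_B = 6)
Step 2: Count runs R = 9.
Step 3: Under H0 (random ordering), E[R] = 2*n_A*n_B/(n_A+n_B) + 1 = 2*6*6/12 + 1 = 7.0000.
        Var[R] = 2*n_A*n_B*(2*n_A*n_B - n_A - n_B) / ((n_A+n_B)^2 * (n_A+n_B-1)) = 4320/1584 = 2.7273.
        SD[R] = 1.6514.
Step 4: Continuity-corrected z = (R - 0.5 - E[R]) / SD[R] = (9 - 0.5 - 7.0000) / 1.6514 = 0.9083.
Step 5: Two-sided p-value via normal approximation = 2*(1 - Phi(|z|)) = 0.363722.
Step 6: alpha = 0.1. fail to reject H0.

R = 9, z = 0.9083, p = 0.363722, fail to reject H0.


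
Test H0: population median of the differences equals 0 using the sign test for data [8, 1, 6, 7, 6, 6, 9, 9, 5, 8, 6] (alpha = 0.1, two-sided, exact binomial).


Step 1: Discard zero differences. Original n = 11; n_eff = number of nonzero differences = 11.
Nonzero differences (with sign): +8, +1, +6, +7, +6, +6, +9, +9, +5, +8, +6
Step 2: Count signs: positive = 11, negative = 0.
Step 3: Under H0: P(positive) = 0.5, so the number of positives S ~ Bin(11, 0.5).
Step 4: Two-sided exact p-value = sum of Bin(11,0.5) probabilities at or below the observed probability = 0.000977.
Step 5: alpha = 0.1. reject H0.

n_eff = 11, pos = 11, neg = 0, p = 0.000977, reject H0.


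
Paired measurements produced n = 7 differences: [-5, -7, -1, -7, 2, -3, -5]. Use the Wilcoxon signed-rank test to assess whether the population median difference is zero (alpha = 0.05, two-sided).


Step 1: Drop any zero differences (none here) and take |d_i|.
|d| = [5, 7, 1, 7, 2, 3, 5]
Step 2: Midrank |d_i| (ties get averaged ranks).
ranks: |5|->4.5, |7|->6.5, |1|->1, |7|->6.5, |2|->2, |3|->3, |5|->4.5
Step 3: Attach original signs; sum ranks with positive sign and with negative sign.
W+ = 2 = 2
W- = 4.5 + 6.5 + 1 + 6.5 + 3 + 4.5 = 26
(Check: W+ + W- = 28 should equal n(n+1)/2 = 28.)
Step 4: Test statistic W = min(W+, W-) = 2.
Step 5: Ties in |d|, so use the tie-corrected normal approximation.
        E[W] = n(n+1)/4 = 7*8/4 = 14.
        Tie groups: |d|=5 (t=2), |d|=7 (t=2); sum(t^3 - t) = 12.
        Var[W] = n(n+1)(2n+1)/24 - sum(t^3-t)/48 = 840/24 - 12/48 = 34.75.
        z = (W - E[W]) / sqrt(Var[W]) = (2 - 14) / 5.8949 = -2.0357.
        Two-sided p = 2*Phi(z) = 0.041785.
Step 6: alpha = 0.05. reject H0.

W+ = 2, W- = 26, W = min = 2, p = 0.041785, reject H0.


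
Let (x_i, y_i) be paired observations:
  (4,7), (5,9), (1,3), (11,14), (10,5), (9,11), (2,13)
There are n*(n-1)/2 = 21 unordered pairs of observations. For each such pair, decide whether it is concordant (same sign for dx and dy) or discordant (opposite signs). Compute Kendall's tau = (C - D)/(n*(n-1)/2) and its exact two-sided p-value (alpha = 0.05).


Step 1: Enumerate the 21 unordered pairs (i,j) with i<j and classify each by sign(x_j-x_i) * sign(y_j-y_i).
  (1,2):dx=+1,dy=+2->C; (1,3):dx=-3,dy=-4->C; (1,4):dx=+7,dy=+7->C; (1,5):dx=+6,dy=-2->D
  (1,6):dx=+5,dy=+4->C; (1,7):dx=-2,dy=+6->D; (2,3):dx=-4,dy=-6->C; (2,4):dx=+6,dy=+5->C
  (2,5):dx=+5,dy=-4->D; (2,6):dx=+4,dy=+2->C; (2,7):dx=-3,dy=+4->D; (3,4):dx=+10,dy=+11->C
  (3,5):dx=+9,dy=+2->C; (3,6):dx=+8,dy=+8->C; (3,7):dx=+1,dy=+10->C; (4,5):dx=-1,dy=-9->C
  (4,6):dx=-2,dy=-3->C; (4,7):dx=-9,dy=-1->C; (5,6):dx=-1,dy=+6->D; (5,7):dx=-8,dy=+8->D
  (6,7):dx=-7,dy=+2->D
Step 2: C = 14, D = 7, total pairs = 21.
Step 3: tau = (C - D)/(n(n-1)/2) = (14 - 7)/21 = 0.333333.
Step 4: Exact two-sided p-value (enumerate n! = 5040 permutations of y under H0): p = 0.381349.
Step 5: alpha = 0.05. fail to reject H0.

tau_b = 0.3333 (C=14, D=7), p = 0.381349, fail to reject H0.


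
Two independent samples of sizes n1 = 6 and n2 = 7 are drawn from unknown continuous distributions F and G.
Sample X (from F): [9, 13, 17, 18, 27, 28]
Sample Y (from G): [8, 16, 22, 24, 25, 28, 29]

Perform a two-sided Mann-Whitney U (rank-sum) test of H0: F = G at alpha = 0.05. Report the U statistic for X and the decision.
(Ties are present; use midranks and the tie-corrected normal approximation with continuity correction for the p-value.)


Step 1: Combine and sort all 13 observations; assign midranks.
sorted (value, group): (8,Y), (9,X), (13,X), (16,Y), (17,X), (18,X), (22,Y), (24,Y), (25,Y), (27,X), (28,X), (28,Y), (29,Y)
ranks: 8->1, 9->2, 13->3, 16->4, 17->5, 18->6, 22->7, 24->8, 25->9, 27->10, 28->11.5, 28->11.5, 29->13
Step 2: Rank sum for X: R1 = 2 + 3 + 5 + 6 + 10 + 11.5 = 37.5.
Step 3: U_X = R1 - n1(n1+1)/2 = 37.5 - 6*7/2 = 37.5 - 21 = 16.5.
       U_Y = n1*n2 - U_X = 42 - 16.5 = 25.5.
Step 4: Ties are present, so use the tie-corrected normal approximation (with continuity correction) for the p-value.
Step 5: p-value = 0.567176; compare to alpha = 0.05. fail to reject H0.

U_X = 16.5, p = 0.567176, fail to reject H0 at alpha = 0.05.


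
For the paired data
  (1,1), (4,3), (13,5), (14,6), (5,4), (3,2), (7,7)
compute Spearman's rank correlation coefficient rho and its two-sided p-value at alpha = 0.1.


Step 1: Rank x and y separately (midranks; no ties here).
rank(x): 1->1, 4->3, 13->6, 14->7, 5->4, 3->2, 7->5
rank(y): 1->1, 3->3, 5->5, 6->6, 4->4, 2->2, 7->7
Step 2: d_i = R_x(i) - R_y(i); compute d_i^2.
  (1-1)^2=0, (3-3)^2=0, (6-5)^2=1, (7-6)^2=1, (4-4)^2=0, (2-2)^2=0, (5-7)^2=4
sum(d^2) = 6.
Step 3: rho = 1 - 6*6 / (7*(7^2 - 1)) = 1 - 36/336 = 0.892857.
Step 4: Under H0, t = rho * sqrt((n-2)/(1-rho^2)) = 4.4333 ~ t(5).
Step 5: Two-sided p-value from the t-distribution with 5 df = 0.006807.
Step 6: alpha = 0.1. reject H0.

rho = 0.8929, p = 0.006807, reject H0 at alpha = 0.1.


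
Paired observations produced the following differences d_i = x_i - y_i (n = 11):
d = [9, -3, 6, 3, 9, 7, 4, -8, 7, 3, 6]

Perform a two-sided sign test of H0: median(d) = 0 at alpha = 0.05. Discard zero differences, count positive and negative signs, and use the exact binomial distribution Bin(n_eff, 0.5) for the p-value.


Step 1: Discard zero differences. Original n = 11; n_eff = number of nonzero differences = 11.
Nonzero differences (with sign): +9, -3, +6, +3, +9, +7, +4, -8, +7, +3, +6
Step 2: Count signs: positive = 9, negative = 2.
Step 3: Under H0: P(positive) = 0.5, so the number of positives S ~ Bin(11, 0.5).
Step 4: Two-sided exact p-value = sum of Bin(11,0.5) probabilities at or below the observed probability = 0.065430.
Step 5: alpha = 0.05. fail to reject H0.

n_eff = 11, pos = 9, neg = 2, p = 0.065430, fail to reject H0.


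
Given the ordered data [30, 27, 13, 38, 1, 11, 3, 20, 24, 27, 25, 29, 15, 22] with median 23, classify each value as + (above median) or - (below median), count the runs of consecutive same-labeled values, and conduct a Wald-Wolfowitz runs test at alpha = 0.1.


Step 1: Compute median = 23; label A = above, B = below.
Labels in order: AABABBBBAAAABB  (n_A = 7, n_B = 7)
Step 2: Count runs R = 6.
Step 3: Under H0 (random ordering), E[R] = 2*n_A*n_B/(n_A+n_B) + 1 = 2*7*7/14 + 1 = 8.0000.
        Var[R] = 2*n_A*n_B*(2*n_A*n_B - n_A - n_B) / ((n_A+n_B)^2 * (n_A+n_B-1)) = 8232/2548 = 3.2308.
        SD[R] = 1.7974.
Step 4: Continuity-corrected z = (R + 0.5 - E[R]) / SD[R] = (6 + 0.5 - 8.0000) / 1.7974 = -0.8345.
Step 5: Two-sided p-value via normal approximation = 2*(1 - Phi(|z|)) = 0.403986.
Step 6: alpha = 0.1. fail to reject H0.

R = 6, z = -0.8345, p = 0.403986, fail to reject H0.


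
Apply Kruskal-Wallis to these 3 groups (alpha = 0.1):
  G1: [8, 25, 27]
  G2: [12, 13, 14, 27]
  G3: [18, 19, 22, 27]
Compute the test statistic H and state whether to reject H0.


Step 1: Combine all N = 11 observations and assign midranks.
sorted (value, group, rank): (8,G1,1), (12,G2,2), (13,G2,3), (14,G2,4), (18,G3,5), (19,G3,6), (22,G3,7), (25,G1,8), (27,G1,10), (27,G2,10), (27,G3,10)
Step 2: Sum ranks within each group.
R_1 = 19 (n_1 = 3)
R_2 = 19 (n_2 = 4)
R_3 = 28 (n_3 = 4)
Step 3: H = 12/(N(N+1)) * sum(R_i^2/n_i) - 3(N+1)
     = 12/(11*12) * (19^2/3 + 19^2/4 + 28^2/4) - 3*12
     = 0.090909 * 406.583 - 36
     = 0.962121.
Step 4: Ties present; correction factor C = 1 - 24/(11^3 - 11) = 0.981818. Corrected H = 0.962121 / 0.981818 = 0.979938.
Step 5: Under H0, H ~ chi^2(2); p-value = 0.612645.
Step 6: alpha = 0.1. fail to reject H0.

H = 0.9799, df = 2, p = 0.612645, fail to reject H0.


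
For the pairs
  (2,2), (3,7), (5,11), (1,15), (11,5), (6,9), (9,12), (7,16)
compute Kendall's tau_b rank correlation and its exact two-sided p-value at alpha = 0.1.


Step 1: Enumerate the 28 unordered pairs (i,j) with i<j and classify each by sign(x_j-x_i) * sign(y_j-y_i).
  (1,2):dx=+1,dy=+5->C; (1,3):dx=+3,dy=+9->C; (1,4):dx=-1,dy=+13->D; (1,5):dx=+9,dy=+3->C
  (1,6):dx=+4,dy=+7->C; (1,7):dx=+7,dy=+10->C; (1,8):dx=+5,dy=+14->C; (2,3):dx=+2,dy=+4->C
  (2,4):dx=-2,dy=+8->D; (2,5):dx=+8,dy=-2->D; (2,6):dx=+3,dy=+2->C; (2,7):dx=+6,dy=+5->C
  (2,8):dx=+4,dy=+9->C; (3,4):dx=-4,dy=+4->D; (3,5):dx=+6,dy=-6->D; (3,6):dx=+1,dy=-2->D
  (3,7):dx=+4,dy=+1->C; (3,8):dx=+2,dy=+5->C; (4,5):dx=+10,dy=-10->D; (4,6):dx=+5,dy=-6->D
  (4,7):dx=+8,dy=-3->D; (4,8):dx=+6,dy=+1->C; (5,6):dx=-5,dy=+4->D; (5,7):dx=-2,dy=+7->D
  (5,8):dx=-4,dy=+11->D; (6,7):dx=+3,dy=+3->C; (6,8):dx=+1,dy=+7->C; (7,8):dx=-2,dy=+4->D
Step 2: C = 15, D = 13, total pairs = 28.
Step 3: tau = (C - D)/(n(n-1)/2) = (15 - 13)/28 = 0.071429.
Step 4: Exact two-sided p-value (enumerate n! = 40320 permutations of y under H0): p = 0.904861.
Step 5: alpha = 0.1. fail to reject H0.

tau_b = 0.0714 (C=15, D=13), p = 0.904861, fail to reject H0.


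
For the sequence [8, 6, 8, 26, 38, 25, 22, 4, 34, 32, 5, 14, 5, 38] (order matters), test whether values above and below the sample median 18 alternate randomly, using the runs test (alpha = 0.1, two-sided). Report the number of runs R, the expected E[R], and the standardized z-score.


Step 1: Compute median = 18; label A = above, B = below.
Labels in order: BBBAAAABAABBBA  (n_A = 7, n_B = 7)
Step 2: Count runs R = 6.
Step 3: Under H0 (random ordering), E[R] = 2*n_A*n_B/(n_A+n_B) + 1 = 2*7*7/14 + 1 = 8.0000.
        Var[R] = 2*n_A*n_B*(2*n_A*n_B - n_A - n_B) / ((n_A+n_B)^2 * (n_A+n_B-1)) = 8232/2548 = 3.2308.
        SD[R] = 1.7974.
Step 4: Continuity-corrected z = (R + 0.5 - E[R]) / SD[R] = (6 + 0.5 - 8.0000) / 1.7974 = -0.8345.
Step 5: Two-sided p-value via normal approximation = 2*(1 - Phi(|z|)) = 0.403986.
Step 6: alpha = 0.1. fail to reject H0.

R = 6, z = -0.8345, p = 0.403986, fail to reject H0.


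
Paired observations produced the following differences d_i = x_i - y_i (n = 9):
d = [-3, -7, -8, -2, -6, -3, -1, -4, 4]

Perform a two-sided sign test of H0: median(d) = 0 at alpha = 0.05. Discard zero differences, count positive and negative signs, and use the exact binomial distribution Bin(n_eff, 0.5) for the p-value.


Step 1: Discard zero differences. Original n = 9; n_eff = number of nonzero differences = 9.
Nonzero differences (with sign): -3, -7, -8, -2, -6, -3, -1, -4, +4
Step 2: Count signs: positive = 1, negative = 8.
Step 3: Under H0: P(positive) = 0.5, so the number of positives S ~ Bin(9, 0.5).
Step 4: Two-sided exact p-value = sum of Bin(9,0.5) probabilities at or below the observed probability = 0.039062.
Step 5: alpha = 0.05. reject H0.

n_eff = 9, pos = 1, neg = 8, p = 0.039062, reject H0.


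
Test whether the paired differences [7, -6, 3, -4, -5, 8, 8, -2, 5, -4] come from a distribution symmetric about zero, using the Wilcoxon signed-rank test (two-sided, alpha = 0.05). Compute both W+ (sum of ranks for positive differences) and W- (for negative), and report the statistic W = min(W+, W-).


Step 1: Drop any zero differences (none here) and take |d_i|.
|d| = [7, 6, 3, 4, 5, 8, 8, 2, 5, 4]
Step 2: Midrank |d_i| (ties get averaged ranks).
ranks: |7|->8, |6|->7, |3|->2, |4|->3.5, |5|->5.5, |8|->9.5, |8|->9.5, |2|->1, |5|->5.5, |4|->3.5
Step 3: Attach original signs; sum ranks with positive sign and with negative sign.
W+ = 8 + 2 + 9.5 + 9.5 + 5.5 = 34.5
W- = 7 + 3.5 + 5.5 + 1 + 3.5 = 20.5
(Check: W+ + W- = 55 should equal n(n+1)/2 = 55.)
Step 4: Test statistic W = min(W+, W-) = 20.5.
Step 5: Ties in |d|, so use the tie-corrected normal approximation.
        E[W] = n(n+1)/4 = 10*11/4 = 27.5.
        Tie groups: |d|=4 (t=2), |d|=5 (t=2), |d|=8 (t=2); sum(t^3 - t) = 18.
        Var[W] = n(n+1)(2n+1)/24 - sum(t^3-t)/48 = 2310/24 - 18/48 = 95.875.
        z = (W - E[W]) / sqrt(Var[W]) = (20.5 - 27.5) / 9.7916 = -0.7149.
        Two-sided p = 2*Phi(z) = 0.474671.
Step 6: alpha = 0.05. fail to reject H0.

W+ = 34.5, W- = 20.5, W = min = 20.5, p = 0.474671, fail to reject H0.


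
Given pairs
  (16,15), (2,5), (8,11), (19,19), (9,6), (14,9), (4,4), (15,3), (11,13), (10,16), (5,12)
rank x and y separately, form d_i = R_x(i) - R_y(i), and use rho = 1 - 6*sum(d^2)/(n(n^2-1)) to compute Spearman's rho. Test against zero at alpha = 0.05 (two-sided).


Step 1: Rank x and y separately (midranks; no ties here).
rank(x): 16->10, 2->1, 8->4, 19->11, 9->5, 14->8, 4->2, 15->9, 11->7, 10->6, 5->3
rank(y): 15->9, 5->3, 11->6, 19->11, 6->4, 9->5, 4->2, 3->1, 13->8, 16->10, 12->7
Step 2: d_i = R_x(i) - R_y(i); compute d_i^2.
  (10-9)^2=1, (1-3)^2=4, (4-6)^2=4, (11-11)^2=0, (5-4)^2=1, (8-5)^2=9, (2-2)^2=0, (9-1)^2=64, (7-8)^2=1, (6-10)^2=16, (3-7)^2=16
sum(d^2) = 116.
Step 3: rho = 1 - 6*116 / (11*(11^2 - 1)) = 1 - 696/1320 = 0.472727.
Step 4: Under H0, t = rho * sqrt((n-2)/(1-rho^2)) = 1.6094 ~ t(9).
Step 5: Two-sided p-value from the t-distribution with 9 df = 0.141999.
Step 6: alpha = 0.05. fail to reject H0.

rho = 0.4727, p = 0.141999, fail to reject H0 at alpha = 0.05.


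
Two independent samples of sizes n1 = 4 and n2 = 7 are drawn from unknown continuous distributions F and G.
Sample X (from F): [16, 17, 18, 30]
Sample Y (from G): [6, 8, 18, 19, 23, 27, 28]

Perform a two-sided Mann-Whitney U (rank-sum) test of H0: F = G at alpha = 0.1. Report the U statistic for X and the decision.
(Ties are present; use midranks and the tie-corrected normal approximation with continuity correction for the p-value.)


Step 1: Combine and sort all 11 observations; assign midranks.
sorted (value, group): (6,Y), (8,Y), (16,X), (17,X), (18,X), (18,Y), (19,Y), (23,Y), (27,Y), (28,Y), (30,X)
ranks: 6->1, 8->2, 16->3, 17->4, 18->5.5, 18->5.5, 19->7, 23->8, 27->9, 28->10, 30->11
Step 2: Rank sum for X: R1 = 3 + 4 + 5.5 + 11 = 23.5.
Step 3: U_X = R1 - n1(n1+1)/2 = 23.5 - 4*5/2 = 23.5 - 10 = 13.5.
       U_Y = n1*n2 - U_X = 28 - 13.5 = 14.5.
Step 4: Ties are present, so use the tie-corrected normal approximation (with continuity correction) for the p-value.
Step 5: p-value = 1.000000; compare to alpha = 0.1. fail to reject H0.

U_X = 13.5, p = 1.000000, fail to reject H0 at alpha = 0.1.


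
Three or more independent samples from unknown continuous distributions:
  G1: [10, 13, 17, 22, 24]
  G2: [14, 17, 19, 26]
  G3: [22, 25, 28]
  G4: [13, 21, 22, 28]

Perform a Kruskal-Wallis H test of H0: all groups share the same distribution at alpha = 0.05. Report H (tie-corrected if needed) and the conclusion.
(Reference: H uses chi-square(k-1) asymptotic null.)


Step 1: Combine all N = 16 observations and assign midranks.
sorted (value, group, rank): (10,G1,1), (13,G1,2.5), (13,G4,2.5), (14,G2,4), (17,G1,5.5), (17,G2,5.5), (19,G2,7), (21,G4,8), (22,G1,10), (22,G3,10), (22,G4,10), (24,G1,12), (25,G3,13), (26,G2,14), (28,G3,15.5), (28,G4,15.5)
Step 2: Sum ranks within each group.
R_1 = 31 (n_1 = 5)
R_2 = 30.5 (n_2 = 4)
R_3 = 38.5 (n_3 = 3)
R_4 = 36 (n_4 = 4)
Step 3: H = 12/(N(N+1)) * sum(R_i^2/n_i) - 3(N+1)
     = 12/(16*17) * (31^2/5 + 30.5^2/4 + 38.5^2/3 + 36^2/4) - 3*17
     = 0.044118 * 1242.85 - 51
     = 3.831434.
Step 4: Ties present; correction factor C = 1 - 42/(16^3 - 16) = 0.989706. Corrected H = 3.831434 / 0.989706 = 3.871285.
Step 5: Under H0, H ~ chi^2(3); p-value = 0.275703.
Step 6: alpha = 0.05. fail to reject H0.

H = 3.8713, df = 3, p = 0.275703, fail to reject H0.


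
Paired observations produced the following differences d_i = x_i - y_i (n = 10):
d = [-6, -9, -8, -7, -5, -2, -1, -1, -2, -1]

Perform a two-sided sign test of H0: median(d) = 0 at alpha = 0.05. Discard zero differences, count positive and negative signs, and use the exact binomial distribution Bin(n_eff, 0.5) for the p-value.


Step 1: Discard zero differences. Original n = 10; n_eff = number of nonzero differences = 10.
Nonzero differences (with sign): -6, -9, -8, -7, -5, -2, -1, -1, -2, -1
Step 2: Count signs: positive = 0, negative = 10.
Step 3: Under H0: P(positive) = 0.5, so the number of positives S ~ Bin(10, 0.5).
Step 4: Two-sided exact p-value = sum of Bin(10,0.5) probabilities at or below the observed probability = 0.001953.
Step 5: alpha = 0.05. reject H0.

n_eff = 10, pos = 0, neg = 10, p = 0.001953, reject H0.


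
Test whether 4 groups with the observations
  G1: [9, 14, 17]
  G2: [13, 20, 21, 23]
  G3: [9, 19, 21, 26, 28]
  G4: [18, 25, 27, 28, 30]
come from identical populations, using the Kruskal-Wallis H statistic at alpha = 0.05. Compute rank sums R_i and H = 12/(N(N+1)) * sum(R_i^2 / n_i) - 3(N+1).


Step 1: Combine all N = 17 observations and assign midranks.
sorted (value, group, rank): (9,G1,1.5), (9,G3,1.5), (13,G2,3), (14,G1,4), (17,G1,5), (18,G4,6), (19,G3,7), (20,G2,8), (21,G2,9.5), (21,G3,9.5), (23,G2,11), (25,G4,12), (26,G3,13), (27,G4,14), (28,G3,15.5), (28,G4,15.5), (30,G4,17)
Step 2: Sum ranks within each group.
R_1 = 10.5 (n_1 = 3)
R_2 = 31.5 (n_2 = 4)
R_3 = 46.5 (n_3 = 5)
R_4 = 64.5 (n_4 = 5)
Step 3: H = 12/(N(N+1)) * sum(R_i^2/n_i) - 3(N+1)
     = 12/(17*18) * (10.5^2/3 + 31.5^2/4 + 46.5^2/5 + 64.5^2/5) - 3*18
     = 0.039216 * 1549.31 - 54
     = 6.757353.
Step 4: Ties present; correction factor C = 1 - 18/(17^3 - 17) = 0.996324. Corrected H = 6.757353 / 0.996324 = 6.782288.
Step 5: Under H0, H ~ chi^2(3); p-value = 0.079170.
Step 6: alpha = 0.05. fail to reject H0.

H = 6.7823, df = 3, p = 0.079170, fail to reject H0.


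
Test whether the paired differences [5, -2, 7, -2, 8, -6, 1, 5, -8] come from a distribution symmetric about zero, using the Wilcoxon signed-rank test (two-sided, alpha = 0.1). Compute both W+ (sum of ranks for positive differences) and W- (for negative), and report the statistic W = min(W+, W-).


Step 1: Drop any zero differences (none here) and take |d_i|.
|d| = [5, 2, 7, 2, 8, 6, 1, 5, 8]
Step 2: Midrank |d_i| (ties get averaged ranks).
ranks: |5|->4.5, |2|->2.5, |7|->7, |2|->2.5, |8|->8.5, |6|->6, |1|->1, |5|->4.5, |8|->8.5
Step 3: Attach original signs; sum ranks with positive sign and with negative sign.
W+ = 4.5 + 7 + 8.5 + 1 + 4.5 = 25.5
W- = 2.5 + 2.5 + 6 + 8.5 = 19.5
(Check: W+ + W- = 45 should equal n(n+1)/2 = 45.)
Step 4: Test statistic W = min(W+, W-) = 19.5.
Step 5: Ties in |d|, so use the tie-corrected normal approximation.
        E[W] = n(n+1)/4 = 9*10/4 = 22.5.
        Tie groups: |d|=2 (t=2), |d|=5 (t=2), |d|=8 (t=2); sum(t^3 - t) = 18.
        Var[W] = n(n+1)(2n+1)/24 - sum(t^3-t)/48 = 1710/24 - 18/48 = 70.875.
        z = (W - E[W]) / sqrt(Var[W]) = (19.5 - 22.5) / 8.4187 = -0.3563.
        Two-sided p = 2*Phi(z) = 0.721580.
Step 6: alpha = 0.1. fail to reject H0.

W+ = 25.5, W- = 19.5, W = min = 19.5, p = 0.721580, fail to reject H0.


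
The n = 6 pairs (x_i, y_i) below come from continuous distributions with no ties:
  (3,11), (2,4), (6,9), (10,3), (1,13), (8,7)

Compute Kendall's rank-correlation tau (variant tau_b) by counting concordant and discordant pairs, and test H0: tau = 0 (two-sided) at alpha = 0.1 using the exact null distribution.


Step 1: Enumerate the 15 unordered pairs (i,j) with i<j and classify each by sign(x_j-x_i) * sign(y_j-y_i).
  (1,2):dx=-1,dy=-7->C; (1,3):dx=+3,dy=-2->D; (1,4):dx=+7,dy=-8->D; (1,5):dx=-2,dy=+2->D
  (1,6):dx=+5,dy=-4->D; (2,3):dx=+4,dy=+5->C; (2,4):dx=+8,dy=-1->D; (2,5):dx=-1,dy=+9->D
  (2,6):dx=+6,dy=+3->C; (3,4):dx=+4,dy=-6->D; (3,5):dx=-5,dy=+4->D; (3,6):dx=+2,dy=-2->D
  (4,5):dx=-9,dy=+10->D; (4,6):dx=-2,dy=+4->D; (5,6):dx=+7,dy=-6->D
Step 2: C = 3, D = 12, total pairs = 15.
Step 3: tau = (C - D)/(n(n-1)/2) = (3 - 12)/15 = -0.600000.
Step 4: Exact two-sided p-value (enumerate n! = 720 permutations of y under H0): p = 0.136111.
Step 5: alpha = 0.1. fail to reject H0.

tau_b = -0.6000 (C=3, D=12), p = 0.136111, fail to reject H0.


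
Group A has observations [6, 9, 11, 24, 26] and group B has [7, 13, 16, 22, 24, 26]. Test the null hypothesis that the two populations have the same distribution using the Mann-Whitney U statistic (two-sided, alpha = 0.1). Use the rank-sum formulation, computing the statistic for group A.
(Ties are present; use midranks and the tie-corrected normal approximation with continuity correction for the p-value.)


Step 1: Combine and sort all 11 observations; assign midranks.
sorted (value, group): (6,X), (7,Y), (9,X), (11,X), (13,Y), (16,Y), (22,Y), (24,X), (24,Y), (26,X), (26,Y)
ranks: 6->1, 7->2, 9->3, 11->4, 13->5, 16->6, 22->7, 24->8.5, 24->8.5, 26->10.5, 26->10.5
Step 2: Rank sum for X: R1 = 1 + 3 + 4 + 8.5 + 10.5 = 27.
Step 3: U_X = R1 - n1(n1+1)/2 = 27 - 5*6/2 = 27 - 15 = 12.
       U_Y = n1*n2 - U_X = 30 - 12 = 18.
Step 4: Ties are present, so use the tie-corrected normal approximation (with continuity correction) for the p-value.
Step 5: p-value = 0.646576; compare to alpha = 0.1. fail to reject H0.

U_X = 12, p = 0.646576, fail to reject H0 at alpha = 0.1.


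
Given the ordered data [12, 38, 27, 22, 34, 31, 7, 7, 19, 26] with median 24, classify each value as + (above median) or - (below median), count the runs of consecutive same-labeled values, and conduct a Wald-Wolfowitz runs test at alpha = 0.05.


Step 1: Compute median = 24; label A = above, B = below.
Labels in order: BAABAABBBA  (n_A = 5, n_B = 5)
Step 2: Count runs R = 6.
Step 3: Under H0 (random ordering), E[R] = 2*n_A*n_B/(n_A+n_B) + 1 = 2*5*5/10 + 1 = 6.0000.
        Var[R] = 2*n_A*n_B*(2*n_A*n_B - n_A - n_B) / ((n_A+n_B)^2 * (n_A+n_B-1)) = 2000/900 = 2.2222.
        SD[R] = 1.4907.
Step 4: R = E[R], so z = 0 with no continuity correction.
Step 5: Two-sided p-value via normal approximation = 2*(1 - Phi(|z|)) = 1.000000.
Step 6: alpha = 0.05. fail to reject H0.

R = 6, z = 0.0000, p = 1.000000, fail to reject H0.


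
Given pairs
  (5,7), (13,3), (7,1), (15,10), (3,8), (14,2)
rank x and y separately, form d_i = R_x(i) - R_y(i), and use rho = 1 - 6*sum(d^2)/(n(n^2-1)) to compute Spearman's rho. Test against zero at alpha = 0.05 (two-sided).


Step 1: Rank x and y separately (midranks; no ties here).
rank(x): 5->2, 13->4, 7->3, 15->6, 3->1, 14->5
rank(y): 7->4, 3->3, 1->1, 10->6, 8->5, 2->2
Step 2: d_i = R_x(i) - R_y(i); compute d_i^2.
  (2-4)^2=4, (4-3)^2=1, (3-1)^2=4, (6-6)^2=0, (1-5)^2=16, (5-2)^2=9
sum(d^2) = 34.
Step 3: rho = 1 - 6*34 / (6*(6^2 - 1)) = 1 - 204/210 = 0.028571.
Step 4: Under H0, t = rho * sqrt((n-2)/(1-rho^2)) = 0.0572 ~ t(4).
Step 5: Two-sided p-value from the t-distribution with 4 df = 0.957155.
Step 6: alpha = 0.05. fail to reject H0.

rho = 0.0286, p = 0.957155, fail to reject H0 at alpha = 0.05.


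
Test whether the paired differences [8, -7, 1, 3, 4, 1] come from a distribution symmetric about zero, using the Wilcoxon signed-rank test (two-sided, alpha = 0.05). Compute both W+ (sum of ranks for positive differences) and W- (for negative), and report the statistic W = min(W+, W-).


Step 1: Drop any zero differences (none here) and take |d_i|.
|d| = [8, 7, 1, 3, 4, 1]
Step 2: Midrank |d_i| (ties get averaged ranks).
ranks: |8|->6, |7|->5, |1|->1.5, |3|->3, |4|->4, |1|->1.5
Step 3: Attach original signs; sum ranks with positive sign and with negative sign.
W+ = 6 + 1.5 + 3 + 4 + 1.5 = 16
W- = 5 = 5
(Check: W+ + W- = 21 should equal n(n+1)/2 = 21.)
Step 4: Test statistic W = min(W+, W-) = 5.
Step 5: Ties in |d|, so use the tie-corrected normal approximation.
        E[W] = n(n+1)/4 = 6*7/4 = 10.5.
        Tie groups: |d|=1 (t=2); sum(t^3 - t) = 6.
        Var[W] = n(n+1)(2n+1)/24 - sum(t^3-t)/48 = 546/24 - 6/48 = 22.625.
        z = (W - E[W]) / sqrt(Var[W]) = (5 - 10.5) / 4.7566 = -1.1563.
        Two-sided p = 2*Phi(z) = 0.247561.
Step 6: alpha = 0.05. fail to reject H0.

W+ = 16, W- = 5, W = min = 5, p = 0.247561, fail to reject H0.


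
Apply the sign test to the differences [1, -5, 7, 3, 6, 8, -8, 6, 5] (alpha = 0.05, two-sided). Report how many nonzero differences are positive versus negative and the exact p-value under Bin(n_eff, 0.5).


Step 1: Discard zero differences. Original n = 9; n_eff = number of nonzero differences = 9.
Nonzero differences (with sign): +1, -5, +7, +3, +6, +8, -8, +6, +5
Step 2: Count signs: positive = 7, negative = 2.
Step 3: Under H0: P(positive) = 0.5, so the number of positives S ~ Bin(9, 0.5).
Step 4: Two-sided exact p-value = sum of Bin(9,0.5) probabilities at or below the observed probability = 0.179688.
Step 5: alpha = 0.05. fail to reject H0.

n_eff = 9, pos = 7, neg = 2, p = 0.179688, fail to reject H0.


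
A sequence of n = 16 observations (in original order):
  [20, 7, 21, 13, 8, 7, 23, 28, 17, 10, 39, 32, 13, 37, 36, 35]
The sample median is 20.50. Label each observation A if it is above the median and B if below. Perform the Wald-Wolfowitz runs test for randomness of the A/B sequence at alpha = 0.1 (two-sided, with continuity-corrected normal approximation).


Step 1: Compute median = 20.50; label A = above, B = below.
Labels in order: BBABBBAABBAABAAA  (n_A = 8, n_B = 8)
Step 2: Count runs R = 8.
Step 3: Under H0 (random ordering), E[R] = 2*n_A*n_B/(n_A+n_B) + 1 = 2*8*8/16 + 1 = 9.0000.
        Var[R] = 2*n_A*n_B*(2*n_A*n_B - n_A - n_B) / ((n_A+n_B)^2 * (n_A+n_B-1)) = 14336/3840 = 3.7333.
        SD[R] = 1.9322.
Step 4: Continuity-corrected z = (R + 0.5 - E[R]) / SD[R] = (8 + 0.5 - 9.0000) / 1.9322 = -0.2588.
Step 5: Two-sided p-value via normal approximation = 2*(1 - Phi(|z|)) = 0.795809.
Step 6: alpha = 0.1. fail to reject H0.

R = 8, z = -0.2588, p = 0.795809, fail to reject H0.


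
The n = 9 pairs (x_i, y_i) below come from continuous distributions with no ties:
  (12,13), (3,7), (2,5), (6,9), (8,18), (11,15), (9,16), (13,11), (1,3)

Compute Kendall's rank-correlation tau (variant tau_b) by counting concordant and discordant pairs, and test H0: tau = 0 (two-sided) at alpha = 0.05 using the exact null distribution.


Step 1: Enumerate the 36 unordered pairs (i,j) with i<j and classify each by sign(x_j-x_i) * sign(y_j-y_i).
  (1,2):dx=-9,dy=-6->C; (1,3):dx=-10,dy=-8->C; (1,4):dx=-6,dy=-4->C; (1,5):dx=-4,dy=+5->D
  (1,6):dx=-1,dy=+2->D; (1,7):dx=-3,dy=+3->D; (1,8):dx=+1,dy=-2->D; (1,9):dx=-11,dy=-10->C
  (2,3):dx=-1,dy=-2->C; (2,4):dx=+3,dy=+2->C; (2,5):dx=+5,dy=+11->C; (2,6):dx=+8,dy=+8->C
  (2,7):dx=+6,dy=+9->C; (2,8):dx=+10,dy=+4->C; (2,9):dx=-2,dy=-4->C; (3,4):dx=+4,dy=+4->C
  (3,5):dx=+6,dy=+13->C; (3,6):dx=+9,dy=+10->C; (3,7):dx=+7,dy=+11->C; (3,8):dx=+11,dy=+6->C
  (3,9):dx=-1,dy=-2->C; (4,5):dx=+2,dy=+9->C; (4,6):dx=+5,dy=+6->C; (4,7):dx=+3,dy=+7->C
  (4,8):dx=+7,dy=+2->C; (4,9):dx=-5,dy=-6->C; (5,6):dx=+3,dy=-3->D; (5,7):dx=+1,dy=-2->D
  (5,8):dx=+5,dy=-7->D; (5,9):dx=-7,dy=-15->C; (6,7):dx=-2,dy=+1->D; (6,8):dx=+2,dy=-4->D
  (6,9):dx=-10,dy=-12->C; (7,8):dx=+4,dy=-5->D; (7,9):dx=-8,dy=-13->C; (8,9):dx=-12,dy=-8->C
Step 2: C = 26, D = 10, total pairs = 36.
Step 3: tau = (C - D)/(n(n-1)/2) = (26 - 10)/36 = 0.444444.
Step 4: Exact two-sided p-value (enumerate n! = 362880 permutations of y under H0): p = 0.119439.
Step 5: alpha = 0.05. fail to reject H0.

tau_b = 0.4444 (C=26, D=10), p = 0.119439, fail to reject H0.


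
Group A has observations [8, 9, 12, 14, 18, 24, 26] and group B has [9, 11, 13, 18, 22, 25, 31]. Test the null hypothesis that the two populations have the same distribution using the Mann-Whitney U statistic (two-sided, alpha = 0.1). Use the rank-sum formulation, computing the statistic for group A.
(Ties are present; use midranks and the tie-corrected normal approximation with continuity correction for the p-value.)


Step 1: Combine and sort all 14 observations; assign midranks.
sorted (value, group): (8,X), (9,X), (9,Y), (11,Y), (12,X), (13,Y), (14,X), (18,X), (18,Y), (22,Y), (24,X), (25,Y), (26,X), (31,Y)
ranks: 8->1, 9->2.5, 9->2.5, 11->4, 12->5, 13->6, 14->7, 18->8.5, 18->8.5, 22->10, 24->11, 25->12, 26->13, 31->14
Step 2: Rank sum for X: R1 = 1 + 2.5 + 5 + 7 + 8.5 + 11 + 13 = 48.
Step 3: U_X = R1 - n1(n1+1)/2 = 48 - 7*8/2 = 48 - 28 = 20.
       U_Y = n1*n2 - U_X = 49 - 20 = 29.
Step 4: Ties are present, so use the tie-corrected normal approximation (with continuity correction) for the p-value.
Step 5: p-value = 0.608491; compare to alpha = 0.1. fail to reject H0.

U_X = 20, p = 0.608491, fail to reject H0 at alpha = 0.1.
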